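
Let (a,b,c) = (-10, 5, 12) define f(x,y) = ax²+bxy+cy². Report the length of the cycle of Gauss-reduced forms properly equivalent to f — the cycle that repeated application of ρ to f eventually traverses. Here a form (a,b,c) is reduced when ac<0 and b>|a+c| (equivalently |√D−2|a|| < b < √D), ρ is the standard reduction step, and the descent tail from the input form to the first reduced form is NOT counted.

D = 505, ⌊√D⌋ = 22
river: ρ → (12,19,-3)
river: ρ → (-3,17,18)
river: ρ → (18,19,-2)
river: ρ → (-2,21,8)
river: ρ → (8,11,-12)
river: ρ → (-12,13,7)
river: ρ → (7,15,-10)
river: ρ → (-10,5,12)
ρ-cycle length = 8 (tail of 0 descent steps not counted)

8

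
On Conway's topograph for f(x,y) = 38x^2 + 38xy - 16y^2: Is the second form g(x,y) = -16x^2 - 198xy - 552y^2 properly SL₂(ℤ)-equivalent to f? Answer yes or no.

D₁ = 3876, D₂ = 3876
river cycle of f (length 12): (-16, 58, 8), (8, 54, -30), (-30, 6, 32), (32, 58, -4), (-4, 62, 2), (2, 62, -4), (-4, 58, 32), (32, 6, -30), (-30, 54, 8), (8, 58, -16), … (2 more)
river cycle of g (length 12): (-16, 58, 8), (8, 54, -30), (-30, 6, 32), (32, 58, -4), (-4, 62, 2), (2, 62, -4), (-4, 58, 32), (32, 6, -30), (-30, 54, 8), (8, 58, -16), … (2 more)
cycles coincide ⇒ equivalent

yes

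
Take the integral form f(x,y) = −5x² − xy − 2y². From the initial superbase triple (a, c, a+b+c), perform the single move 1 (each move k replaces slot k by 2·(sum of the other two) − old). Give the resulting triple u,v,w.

start (-5,-2,-8) = (f(1,0),f(0,1),f(1,1))
replace slot 1: 2·((-2)+(-8)) − (-5) = -15 → (-15,-2,-8)

-15,-2,-8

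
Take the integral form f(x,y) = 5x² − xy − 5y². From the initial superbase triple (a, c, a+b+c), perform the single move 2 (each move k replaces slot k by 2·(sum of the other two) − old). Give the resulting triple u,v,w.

start (5,-5,-1) = (f(1,0),f(0,1),f(1,1))
replace slot 2: 2·(5+(-1)) − (-5) = 13 → (5,13,-1)

5,13,-1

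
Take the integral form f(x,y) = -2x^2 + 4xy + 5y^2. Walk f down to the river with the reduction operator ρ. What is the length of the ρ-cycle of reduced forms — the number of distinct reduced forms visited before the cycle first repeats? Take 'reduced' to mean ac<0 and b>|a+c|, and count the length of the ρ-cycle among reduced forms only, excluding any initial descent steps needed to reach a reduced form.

D = 56, ⌊√D⌋ = 7
river: ρ → (5,6,-1)
river: ρ → (-1,6,5)
river: ρ → (5,4,-2)
river: ρ → (-2,4,5)
ρ-cycle length = 4 (tail of 0 descent steps not counted)

4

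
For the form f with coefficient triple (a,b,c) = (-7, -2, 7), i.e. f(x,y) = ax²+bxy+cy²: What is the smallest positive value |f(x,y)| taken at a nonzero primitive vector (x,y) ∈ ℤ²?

descent: ρ → (7,2,-7)  [lands on river]
river: ρ → (-7,12,2)
river: ρ → (2,12,-7)
river: ρ → (-7,2,7)
river: ρ → (7,12,-2)
river: ρ → (-2,12,7)
closes: descent 1, river 6
min |a| on river = 2

2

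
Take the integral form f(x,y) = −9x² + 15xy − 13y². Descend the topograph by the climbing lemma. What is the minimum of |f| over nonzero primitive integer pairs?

translate: b→3 (≡-15 mod 18), so (9,-15,13)→(9,3,7)
flip: (9,3,7)→(7,-3,9)
reduced (well bottom): (7,-3,9) with a≤c, −a<b≤a
well minimum |f| = |-7| = 7 (negative-definite)

7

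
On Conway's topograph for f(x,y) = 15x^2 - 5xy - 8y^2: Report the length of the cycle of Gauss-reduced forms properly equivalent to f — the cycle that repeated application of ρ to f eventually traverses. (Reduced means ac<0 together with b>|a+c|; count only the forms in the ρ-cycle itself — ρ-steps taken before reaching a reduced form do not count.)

D = 505, ⌊√D⌋ = 22
descent: ρ → (-8,21,2)  [lands on river]
river: ρ → (2,19,-18)
river: ρ → (-18,17,3)
river: ρ → (3,19,-12)
river: ρ → (-12,5,10)
river: ρ → (10,15,-7)
river: ρ → (-7,13,12)
river: ρ → (12,11,-8)
ρ-cycle length = 8 (tail of 1 descent step not counted)

8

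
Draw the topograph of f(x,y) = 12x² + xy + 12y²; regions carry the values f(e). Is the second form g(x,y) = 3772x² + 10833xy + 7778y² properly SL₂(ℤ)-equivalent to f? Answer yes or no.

D₁ = -575, D₂ = -575
f: reduced (well bottom): (12,1,12) with a≤c, −a<b≤a
g: translate: b→3289 (≡10833 mod 7544), so (3772,10833,7778)→(3772,3289,717)
g: flip: (3772,3289,717)→(717,-3289,3772)
g: translate: b→-421 (≡-3289 mod 1434), so (717,-3289,3772)→(717,-421,62)
g: flip: (717,-421,62)→(62,421,717)
g: translate: b→49 (≡421 mod 124), so (62,421,717)→(62,49,12)
g: flip: (62,49,12)→(12,-49,62)
g: translate: b→-1 (≡-49 mod 24), so (12,-49,62)→(12,-1,12)
g: flip: (12,-1,12)→(12,1,12)
g: reduced (well bottom): (12,1,12) with a≤c, −a<b≤a
reduced forms (12, 1, 12) vs (12, 1, 12) ⇒ equivalent

yes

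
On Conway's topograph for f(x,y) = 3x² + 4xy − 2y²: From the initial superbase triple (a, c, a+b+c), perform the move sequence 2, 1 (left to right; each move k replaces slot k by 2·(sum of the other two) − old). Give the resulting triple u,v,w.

start (3,-2,5) = (f(1,0),f(0,1),f(1,1))
replace slot 2: 2·(3+5) − (-2) = 18 → (3,18,5)
replace slot 1: 2·(18+5) − 3 = 43 → (43,18,5)

43,18,5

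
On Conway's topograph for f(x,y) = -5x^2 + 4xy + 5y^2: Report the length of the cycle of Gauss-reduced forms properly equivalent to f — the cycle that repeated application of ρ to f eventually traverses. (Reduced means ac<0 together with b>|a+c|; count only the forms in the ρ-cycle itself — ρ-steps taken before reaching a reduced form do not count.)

D = 116, ⌊√D⌋ = 10
river: ρ → (5,6,-4)
river: ρ → (-4,10,1)
river: ρ → (1,10,-4)
river: ρ → (-4,6,5)
river: ρ → (5,4,-5)
river: ρ → (-5,6,4)
river: ρ → (4,10,-1)
river: ρ → (-1,10,4)
river: ρ → (4,6,-5)
river: ρ → (-5,4,5)
ρ-cycle length = 10 (tail of 0 descent steps not counted)

10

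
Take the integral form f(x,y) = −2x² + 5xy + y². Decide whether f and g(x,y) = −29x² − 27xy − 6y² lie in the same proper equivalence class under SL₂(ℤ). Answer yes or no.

D₁ = 33, D₂ = 33
river cycle of f (length 4): (1, 5, -2), (-2, 3, 3), (3, 3, -2), (-2, 5, 1)
river cycle of g (length 4): (1, 5, -2), (-2, 3, 3), (3, 3, -2), (-2, 5, 1)
cycles coincide ⇒ equivalent

yes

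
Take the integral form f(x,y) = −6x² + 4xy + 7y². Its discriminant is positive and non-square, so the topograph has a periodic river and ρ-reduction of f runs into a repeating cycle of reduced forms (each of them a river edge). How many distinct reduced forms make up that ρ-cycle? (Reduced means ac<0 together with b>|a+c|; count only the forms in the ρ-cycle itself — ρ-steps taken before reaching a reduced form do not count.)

D = 184, ⌊√D⌋ = 13
river: ρ → (7,10,-3)
river: ρ → (-3,8,10)
river: ρ → (10,12,-1)
river: ρ → (-1,12,10)
river: ρ → (10,8,-3)
river: ρ → (-3,10,7)
river: ρ → (7,4,-6)
river: ρ → (-6,8,5)
river: ρ → (5,12,-2)
river: ρ → (-2,12,5)
river: ρ → (5,8,-6)
river: ρ → (-6,4,7)
ρ-cycle length = 12 (tail of 0 descent steps not counted)

12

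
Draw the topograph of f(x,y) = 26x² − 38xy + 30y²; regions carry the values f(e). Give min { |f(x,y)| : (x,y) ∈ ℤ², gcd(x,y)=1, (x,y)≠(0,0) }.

translate: b→14 (≡-38 mod 52), so (26,-38,30)→(26,14,18)
flip: (26,14,18)→(18,-14,26)
reduced (well bottom): (18,-14,26) with a≤c, −a<b≤a
well minimum = a = 18

18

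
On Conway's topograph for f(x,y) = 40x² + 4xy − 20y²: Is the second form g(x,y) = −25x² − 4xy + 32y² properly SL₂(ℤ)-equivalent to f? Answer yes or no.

D₁ = 3216, D₂ = 3216
river cycle of f (length 14): (-20, 36, 24), (24, 12, -32), (-32, 52, 4), (4, 52, -32), (-32, 12, 24), (24, 36, -20), (-20, 44, 16), (16, 52, -8), (-8, 44, 40), (40, 36, -12), … (4 more)
river cycle of g (length 10): (-25, 46, 11), (11, 42, -33), (-33, 24, 20), (20, 56, -1), (-1, 56, 20), (20, 24, -33), (-33, 42, 11), (11, 46, -25), (-25, 54, 3), (3, 54, -25)
cycles differ ⇒ inequivalent

no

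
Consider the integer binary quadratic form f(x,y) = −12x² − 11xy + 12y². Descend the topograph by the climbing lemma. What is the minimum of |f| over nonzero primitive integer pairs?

descent: ρ → (12,11,-12)  [lands on river]
river: ρ → (-12,13,11)
river: ρ → (11,9,-14)
river: ρ → (-14,19,6)
river: ρ → (6,17,-17)
river: ρ → (-17,17,6)
river: ρ → (6,19,-14)
river: ρ → (-14,9,11)
river: ρ → (11,13,-12)
river: ρ → (-12,11,12)
river: ρ → (12,13,-11)
river: ρ → (-11,9,14)
river: ρ → (14,19,-6)
river: ρ → (-6,17,17)
river: ρ → (17,17,-6)
river: ρ → (-6,19,14)
river: ρ → (14,9,-11)
river: ρ → (-11,13,12)
closes: descent 1, river 18
min |a| on river = 6

6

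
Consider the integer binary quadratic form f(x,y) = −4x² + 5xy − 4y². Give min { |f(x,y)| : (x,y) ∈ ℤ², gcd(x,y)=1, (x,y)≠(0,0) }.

translate: b→3 (≡-5 mod 8), so (4,-5,4)→(4,3,3)
flip: (4,3,3)→(3,-3,4)
translate: b→3 (≡-3 mod 6), so (3,-3,4)→(3,3,4)
reduced (well bottom): (3,3,4) with a≤c, −a<b≤a
well minimum |f| = |-3| = 3 (negative-definite)

3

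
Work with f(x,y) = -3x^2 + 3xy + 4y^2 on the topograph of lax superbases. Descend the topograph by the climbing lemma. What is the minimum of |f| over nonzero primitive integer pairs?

river: ρ → (4,5,-2)
river: ρ → (-2,7,1)
river: ρ → (1,7,-2)
river: ρ → (-2,5,4)
river: ρ → (4,3,-3)
river: ρ → (-3,3,4)
closes: descent 0, river 6
min |a| on river = 1

1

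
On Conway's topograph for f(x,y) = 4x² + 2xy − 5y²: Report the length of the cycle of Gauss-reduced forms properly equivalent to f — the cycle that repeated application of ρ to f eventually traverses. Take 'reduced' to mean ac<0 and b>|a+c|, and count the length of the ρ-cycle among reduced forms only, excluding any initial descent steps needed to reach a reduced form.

D = 84, ⌊√D⌋ = 9
river: ρ → (-5,8,1)
river: ρ → (1,8,-5)
river: ρ → (-5,2,4)
river: ρ → (4,6,-3)
river: ρ → (-3,6,4)
river: ρ → (4,2,-5)
ρ-cycle length = 6 (tail of 0 descent steps not counted)

6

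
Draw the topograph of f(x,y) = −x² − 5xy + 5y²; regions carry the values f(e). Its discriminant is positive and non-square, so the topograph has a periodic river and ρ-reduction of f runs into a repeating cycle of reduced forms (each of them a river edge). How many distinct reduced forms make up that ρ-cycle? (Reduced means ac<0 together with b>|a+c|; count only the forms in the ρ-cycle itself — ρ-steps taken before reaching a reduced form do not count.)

D = 45, ⌊√D⌋ = 6
descent: ρ → (5,5,-1)  [lands on river]
river: ρ → (-1,5,5)
ρ-cycle length = 2 (tail of 1 descent step not counted)

2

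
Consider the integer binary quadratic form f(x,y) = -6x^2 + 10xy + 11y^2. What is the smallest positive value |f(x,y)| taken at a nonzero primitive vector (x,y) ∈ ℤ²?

river: ρ → (11,12,-5)
river: ρ → (-5,18,2)
river: ρ → (2,18,-5)
river: ρ → (-5,12,11)
river: ρ → (11,10,-6)
river: ρ → (-6,14,7)
river: ρ → (7,14,-6)
river: ρ → (-6,10,11)
closes: descent 0, river 8
min |a| on river = 2

2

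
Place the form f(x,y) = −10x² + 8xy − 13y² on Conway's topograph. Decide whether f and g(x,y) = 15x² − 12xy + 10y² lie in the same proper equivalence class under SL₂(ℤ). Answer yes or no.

D₁ = -456, D₂ = -456
f is negative-definite; reduce −f:
−f: reduced (well bottom): (10,-8,13) with a≤c, −a<b≤a
flip sign back: reduced form of f is (-10,8,-13)
g: flip: (15,-12,10)→(10,12,15)
g: translate: b→-8 (≡12 mod 20), so (10,12,15)→(10,-8,13)
g: reduced (well bottom): (10,-8,13) with a≤c, −a<b≤a
reduced forms (-10, 8, -13) vs (10, -8, 13) ⇒ inequivalent

no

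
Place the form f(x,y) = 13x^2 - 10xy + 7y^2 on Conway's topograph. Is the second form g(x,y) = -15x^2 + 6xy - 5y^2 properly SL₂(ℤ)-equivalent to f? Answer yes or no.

D₁ = -264, D₂ = -264
f: flip: (13,-10,7)→(7,10,13)
f: translate: b→-4 (≡10 mod 14), so (7,10,13)→(7,-4,10)
f: reduced (well bottom): (7,-4,10) with a≤c, −a<b≤a
g is negative-definite; reduce −g:
−g: flip: (15,-6,5)→(5,6,15)
−g: translate: b→-4 (≡6 mod 10), so (5,6,15)→(5,-4,14)
−g: reduced (well bottom): (5,-4,14) with a≤c, −a<b≤a
flip sign back: reduced form of g is (-5,4,-14)
reduced forms (7, -4, 10) vs (-5, 4, -14) ⇒ inequivalent

no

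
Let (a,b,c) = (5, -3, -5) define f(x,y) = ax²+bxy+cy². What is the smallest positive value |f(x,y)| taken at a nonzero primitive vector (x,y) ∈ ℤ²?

descent: ρ → (-5,3,5)  [lands on river]
river: ρ → (5,7,-3)
river: ρ → (-3,5,7)
river: ρ → (7,9,-1)
river: ρ → (-1,9,7)
river: ρ → (7,5,-3)
river: ρ → (-3,7,5)
river: ρ → (5,3,-5)
river: ρ → (-5,7,3)
river: ρ → (3,5,-7)
river: ρ → (-7,9,1)
river: ρ → (1,9,-7)
river: ρ → (-7,5,3)
river: ρ → (3,7,-5)
closes: descent 1, river 14
min |a| on river = 1

1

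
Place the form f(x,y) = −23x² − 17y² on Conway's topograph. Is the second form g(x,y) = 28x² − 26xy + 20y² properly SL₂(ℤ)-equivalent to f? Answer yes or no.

D₁ = -1564, D₂ = -1564
f is negative-definite; reduce −f:
−f: flip: (23,0,17)→(17,0,23)
−f: reduced (well bottom): (17,0,23) with a≤c, −a<b≤a
flip sign back: reduced form of f is (-17,0,-23)
g: flip: (28,-26,20)→(20,26,28)
g: translate: b→-14 (≡26 mod 40), so (20,26,28)→(20,-14,22)
g: reduced (well bottom): (20,-14,22) with a≤c, −a<b≤a
reduced forms (-17, 0, -23) vs (20, -14, 22) ⇒ inequivalent

no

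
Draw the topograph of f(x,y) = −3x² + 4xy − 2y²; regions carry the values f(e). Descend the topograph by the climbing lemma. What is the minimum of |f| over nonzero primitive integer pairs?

translate: b→2 (≡-4 mod 6), so (3,-4,2)→(3,2,1)
flip: (3,2,1)→(1,-2,3)
translate: b→0 (≡-2 mod 2), so (1,-2,3)→(1,0,2)
reduced (well bottom): (1,0,2) with a≤c, −a<b≤a
well minimum |f| = |-1| = 1 (negative-definite)

1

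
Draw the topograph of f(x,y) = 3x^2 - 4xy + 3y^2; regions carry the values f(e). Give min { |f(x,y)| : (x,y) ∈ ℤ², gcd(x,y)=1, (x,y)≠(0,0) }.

translate: b→2 (≡-4 mod 6), so (3,-4,3)→(3,2,2)
flip: (3,2,2)→(2,-2,3)
translate: b→2 (≡-2 mod 4), so (2,-2,3)→(2,2,3)
reduced (well bottom): (2,2,3) with a≤c, −a<b≤a
well minimum = a = 2

2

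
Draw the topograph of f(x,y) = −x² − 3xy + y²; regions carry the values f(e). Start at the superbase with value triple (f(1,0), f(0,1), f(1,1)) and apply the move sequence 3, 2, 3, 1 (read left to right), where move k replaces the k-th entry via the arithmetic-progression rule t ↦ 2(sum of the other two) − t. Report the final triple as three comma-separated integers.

start (-1,1,-3) = (f(1,0),f(0,1),f(1,1))
replace slot 3: 2·((-1)+1) − (-3) = 3 → (-1,1,3)
replace slot 2: 2·((-1)+3) − 1 = 3 → (-1,3,3)
replace slot 3: 2·((-1)+3) − 3 = 1 → (-1,3,1)
replace slot 1: 2·(3+1) − (-1) = 9 → (9,3,1)

9,3,1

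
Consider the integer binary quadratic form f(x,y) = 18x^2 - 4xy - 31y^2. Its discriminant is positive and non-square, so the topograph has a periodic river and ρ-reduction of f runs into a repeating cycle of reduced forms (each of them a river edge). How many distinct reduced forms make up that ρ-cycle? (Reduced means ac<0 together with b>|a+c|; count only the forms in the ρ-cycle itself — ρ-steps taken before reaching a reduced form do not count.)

D = 2248, ⌊√D⌋ = 47
descent: ρ → (-31,4,18)
descent: ρ → (18,32,-17)  [lands on river]
river: ρ → (-17,36,14)
river: ρ → (14,20,-33)
river: ρ → (-33,46,1)
river: ρ → (1,46,-33)
river: ρ → (-33,20,14)
river: ρ → (14,36,-17)
river: ρ → (-17,32,18)
river: ρ → (18,40,-9)
river: ρ → (-9,32,34)
river: ρ → (34,36,-7)
river: ρ → (-7,34,39)
river: ρ → (39,44,-2)
river: ρ → (-2,44,39)
river: ρ → (39,34,-7)
river: ρ → (-7,36,34)
river: ρ → (34,32,-9)
river: ρ → (-9,40,18)
ρ-cycle length = 18 (tail of 2 descent steps not counted)

18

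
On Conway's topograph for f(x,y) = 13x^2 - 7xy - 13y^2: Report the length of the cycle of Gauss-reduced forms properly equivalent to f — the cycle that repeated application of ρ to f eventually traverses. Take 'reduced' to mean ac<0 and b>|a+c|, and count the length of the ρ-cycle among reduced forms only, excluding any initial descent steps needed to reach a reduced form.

D = 725, ⌊√D⌋ = 26
descent: ρ → (-13,7,13)  [lands on river]
river: ρ → (13,19,-7)
river: ρ → (-7,23,7)
river: ρ → (7,19,-13)
ρ-cycle length = 4 (tail of 1 descent step not counted)

4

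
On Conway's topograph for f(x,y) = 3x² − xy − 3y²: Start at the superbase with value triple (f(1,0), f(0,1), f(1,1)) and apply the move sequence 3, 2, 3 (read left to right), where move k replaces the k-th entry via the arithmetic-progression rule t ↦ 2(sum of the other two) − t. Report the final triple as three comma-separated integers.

start (3,-3,-1) = (f(1,0),f(0,1),f(1,1))
replace slot 3: 2·(3+(-3)) − (-1) = 1 → (3,-3,1)
replace slot 2: 2·(3+1) − (-3) = 11 → (3,11,1)
replace slot 3: 2·(3+11) − 1 = 27 → (3,11,27)

3,11,27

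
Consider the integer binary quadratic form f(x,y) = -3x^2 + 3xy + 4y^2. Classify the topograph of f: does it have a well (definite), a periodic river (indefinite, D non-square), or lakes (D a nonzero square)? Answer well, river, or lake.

D = b²−4ac = 3² − 4·(-3)·4 = 57
D > 0 non-square ⇒ indefinite ⇒ periodic river

river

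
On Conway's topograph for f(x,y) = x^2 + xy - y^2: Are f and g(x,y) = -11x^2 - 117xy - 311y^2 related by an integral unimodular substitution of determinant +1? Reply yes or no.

D₁ = 5, D₂ = 5
river cycle of f (length 2): (-1, 1, 1), (1, 1, -1)
river cycle of g (length 2): (-1, 1, 1), (1, 1, -1)
cycles coincide ⇒ equivalent

yes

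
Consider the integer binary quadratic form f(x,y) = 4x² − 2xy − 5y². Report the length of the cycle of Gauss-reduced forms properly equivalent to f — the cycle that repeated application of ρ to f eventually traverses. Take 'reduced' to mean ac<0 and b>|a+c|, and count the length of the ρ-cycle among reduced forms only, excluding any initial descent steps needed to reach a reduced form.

D = 84, ⌊√D⌋ = 9
descent: ρ → (-5,2,4)  [lands on river]
river: ρ → (4,6,-3)
river: ρ → (-3,6,4)
river: ρ → (4,2,-5)
river: ρ → (-5,8,1)
river: ρ → (1,8,-5)
ρ-cycle length = 6 (tail of 1 descent step not counted)

6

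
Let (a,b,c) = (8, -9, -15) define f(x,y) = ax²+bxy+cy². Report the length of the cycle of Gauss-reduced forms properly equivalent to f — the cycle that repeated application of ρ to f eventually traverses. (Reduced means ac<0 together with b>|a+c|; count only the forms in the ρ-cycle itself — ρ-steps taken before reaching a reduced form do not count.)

D = 561, ⌊√D⌋ = 23
descent: ρ → (-15,9,8)  [lands on river]
river: ρ → (8,23,-1)
river: ρ → (-1,23,8)
river: ρ → (8,9,-15)
river: ρ → (-15,21,2)
river: ρ → (2,23,-4)
river: ρ → (-4,17,17)
river: ρ → (17,17,-4)
river: ρ → (-4,23,2)
river: ρ → (2,21,-15)
ρ-cycle length = 10 (tail of 1 descent step not counted)

10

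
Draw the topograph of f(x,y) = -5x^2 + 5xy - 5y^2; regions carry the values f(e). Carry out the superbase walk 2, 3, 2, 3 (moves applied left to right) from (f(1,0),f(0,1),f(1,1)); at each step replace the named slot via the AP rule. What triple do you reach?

start (-5,-5,-5) = (f(1,0),f(0,1),f(1,1))
replace slot 2: 2·((-5)+(-5)) − (-5) = -15 → (-5,-15,-5)
replace slot 3: 2·((-5)+(-15)) − (-5) = -35 → (-5,-15,-35)
replace slot 2: 2·((-5)+(-35)) − (-15) = -65 → (-5,-65,-35)
replace slot 3: 2·((-5)+(-65)) − (-35) = -105 → (-5,-65,-105)

-5,-65,-105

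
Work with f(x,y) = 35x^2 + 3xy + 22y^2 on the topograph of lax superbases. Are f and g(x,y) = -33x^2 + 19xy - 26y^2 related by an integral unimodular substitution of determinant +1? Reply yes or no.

D₁ = -3071, D₂ = -3071
f: flip: (35,3,22)→(22,-3,35)
f: reduced (well bottom): (22,-3,35) with a≤c, −a<b≤a
g is negative-definite; reduce −g:
−g: flip: (33,-19,26)→(26,19,33)
−g: reduced (well bottom): (26,19,33) with a≤c, −a<b≤a
flip sign back: reduced form of g is (-26,-19,-33)
reduced forms (22, -3, 35) vs (-26, -19, -33) ⇒ inequivalent

no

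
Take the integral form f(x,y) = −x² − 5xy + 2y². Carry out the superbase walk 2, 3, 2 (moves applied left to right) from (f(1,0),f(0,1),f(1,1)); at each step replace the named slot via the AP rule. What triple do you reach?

start (-1,2,-4) = (f(1,0),f(0,1),f(1,1))
replace slot 2: 2·((-1)+(-4)) − 2 = -12 → (-1,-12,-4)
replace slot 3: 2·((-1)+(-12)) − (-4) = -22 → (-1,-12,-22)
replace slot 2: 2·((-1)+(-22)) − (-12) = -34 → (-1,-34,-22)

-1,-34,-22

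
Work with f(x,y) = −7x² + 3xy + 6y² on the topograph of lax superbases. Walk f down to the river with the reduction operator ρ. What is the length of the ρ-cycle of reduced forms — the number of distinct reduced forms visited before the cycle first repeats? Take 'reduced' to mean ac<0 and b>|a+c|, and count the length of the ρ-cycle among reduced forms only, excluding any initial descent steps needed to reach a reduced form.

D = 177, ⌊√D⌋ = 13
river: ρ → (6,9,-4)
river: ρ → (-4,7,8)
river: ρ → (8,9,-3)
river: ρ → (-3,9,8)
river: ρ → (8,7,-4)
river: ρ → (-4,9,6)
river: ρ → (6,3,-7)
river: ρ → (-7,11,2)
river: ρ → (2,13,-1)
river: ρ → (-1,13,2)
river: ρ → (2,11,-7)
river: ρ → (-7,3,6)
ρ-cycle length = 12 (tail of 0 descent steps not counted)

12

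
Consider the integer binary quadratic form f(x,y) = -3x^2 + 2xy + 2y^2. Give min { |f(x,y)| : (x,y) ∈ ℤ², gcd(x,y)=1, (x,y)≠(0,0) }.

river: ρ → (2,2,-3)
river: ρ → (-3,4,1)
river: ρ → (1,4,-3)
river: ρ → (-3,2,2)
closes: descent 0, river 4
min |a| on river = 1

1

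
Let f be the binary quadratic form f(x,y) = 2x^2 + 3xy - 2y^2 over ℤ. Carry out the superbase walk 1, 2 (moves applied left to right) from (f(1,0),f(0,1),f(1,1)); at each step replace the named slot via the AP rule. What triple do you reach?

start (2,-2,3) = (f(1,0),f(0,1),f(1,1))
replace slot 1: 2·((-2)+3) − 2 = 0 → (0,-2,3)
replace slot 2: 2·(0+3) − (-2) = 8 → (0,8,3)

0,8,3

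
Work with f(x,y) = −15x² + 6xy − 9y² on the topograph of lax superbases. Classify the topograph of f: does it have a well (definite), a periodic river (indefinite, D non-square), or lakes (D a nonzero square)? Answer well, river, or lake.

D = b²−4ac = 6² − 4·(-15)·(-9) = -504
D < 0 ⇒ definite ⇒ every region one sign ⇒ single well

well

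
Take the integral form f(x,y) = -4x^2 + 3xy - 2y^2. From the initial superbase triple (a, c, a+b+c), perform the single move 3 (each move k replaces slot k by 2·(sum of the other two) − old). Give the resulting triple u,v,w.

start (-4,-2,-3) = (f(1,0),f(0,1),f(1,1))
replace slot 3: 2·((-4)+(-2)) − (-3) = -9 → (-4,-2,-9)

-4,-2,-9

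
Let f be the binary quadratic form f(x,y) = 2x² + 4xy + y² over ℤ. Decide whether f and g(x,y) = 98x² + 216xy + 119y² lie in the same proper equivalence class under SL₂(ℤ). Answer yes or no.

D₁ = 8, D₂ = 8
river cycle of f (length 2): (1, 2, -1), (-1, 2, 1)
river cycle of g (length 2): (1, 2, -1), (-1, 2, 1)
cycles coincide ⇒ equivalent

yes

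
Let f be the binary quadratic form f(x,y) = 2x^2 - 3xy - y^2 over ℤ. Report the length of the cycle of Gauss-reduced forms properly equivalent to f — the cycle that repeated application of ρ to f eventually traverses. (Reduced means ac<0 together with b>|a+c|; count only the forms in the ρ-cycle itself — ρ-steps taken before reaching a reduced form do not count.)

D = 17, ⌊√D⌋ = 4
descent: ρ → (-1,3,2)  [lands on river]
river: ρ → (2,1,-2)
river: ρ → (-2,3,1)
river: ρ → (1,3,-2)
river: ρ → (-2,1,2)
river: ρ → (2,3,-1)
ρ-cycle length = 6 (tail of 1 descent step not counted)

6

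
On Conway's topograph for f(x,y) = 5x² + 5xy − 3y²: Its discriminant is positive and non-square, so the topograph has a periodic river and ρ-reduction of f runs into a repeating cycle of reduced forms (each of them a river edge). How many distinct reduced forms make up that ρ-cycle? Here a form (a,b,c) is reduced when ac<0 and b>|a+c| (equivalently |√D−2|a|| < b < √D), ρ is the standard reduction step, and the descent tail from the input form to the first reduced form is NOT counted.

D = 85, ⌊√D⌋ = 9
river: ρ → (-3,7,3)
river: ρ → (3,5,-5)
river: ρ → (-5,5,3)
river: ρ → (3,7,-3)
river: ρ → (-3,5,5)
river: ρ → (5,5,-3)
ρ-cycle length = 6 (tail of 0 descent steps not counted)

6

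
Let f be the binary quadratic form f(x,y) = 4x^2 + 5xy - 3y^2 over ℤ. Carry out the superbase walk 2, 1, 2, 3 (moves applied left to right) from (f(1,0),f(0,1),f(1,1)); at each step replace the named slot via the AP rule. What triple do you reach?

start (4,-3,6) = (f(1,0),f(0,1),f(1,1))
replace slot 2: 2·(4+6) − (-3) = 23 → (4,23,6)
replace slot 1: 2·(23+6) − 4 = 54 → (54,23,6)
replace slot 2: 2·(54+6) − 23 = 97 → (54,97,6)
replace slot 3: 2·(54+97) − 6 = 296 → (54,97,296)

54,97,296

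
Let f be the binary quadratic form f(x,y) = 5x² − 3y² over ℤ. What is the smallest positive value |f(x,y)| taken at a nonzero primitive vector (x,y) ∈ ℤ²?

descent: ρ → (-3,6,2)  [lands on river]
river: ρ → (2,6,-3)
closes: descent 1, river 2
min |a| on river = 2

2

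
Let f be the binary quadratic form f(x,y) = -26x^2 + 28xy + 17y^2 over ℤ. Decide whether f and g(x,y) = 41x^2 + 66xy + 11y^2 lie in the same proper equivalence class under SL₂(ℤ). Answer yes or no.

D₁ = 2552, D₂ = 2552
river cycle of f (length 12): (17, 40, -14), (-14, 44, 11), (11, 44, -14), (-14, 40, 17), (17, 28, -26), (-26, 24, 19), (19, 14, -31), (-31, 48, 2), (2, 48, -31), (-31, 14, 19), … (2 more)
river cycle of g (length 12): (11, 44, -14), (-14, 40, 17), (17, 28, -26), (-26, 24, 19), (19, 14, -31), (-31, 48, 2), (2, 48, -31), (-31, 14, 19), (19, 24, -26), (-26, 28, 17), … (2 more)
cycles coincide ⇒ equivalent

yes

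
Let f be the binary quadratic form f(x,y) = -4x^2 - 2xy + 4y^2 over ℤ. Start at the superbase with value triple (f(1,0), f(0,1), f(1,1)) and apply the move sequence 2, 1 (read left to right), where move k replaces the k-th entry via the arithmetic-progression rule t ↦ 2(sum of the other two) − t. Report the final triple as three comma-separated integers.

start (-4,4,-2) = (f(1,0),f(0,1),f(1,1))
replace slot 2: 2·((-4)+(-2)) − 4 = -16 → (-4,-16,-2)
replace slot 1: 2·((-16)+(-2)) − (-4) = -32 → (-32,-16,-2)

-32,-16,-2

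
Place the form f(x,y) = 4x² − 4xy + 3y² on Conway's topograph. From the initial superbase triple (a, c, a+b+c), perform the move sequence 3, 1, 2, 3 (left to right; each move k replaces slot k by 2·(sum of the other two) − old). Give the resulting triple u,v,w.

start (4,3,3) = (f(1,0),f(0,1),f(1,1))
replace slot 3: 2·(4+3) − 3 = 11 → (4,3,11)
replace slot 1: 2·(3+11) − 4 = 24 → (24,3,11)
replace slot 2: 2·(24+11) − 3 = 67 → (24,67,11)
replace slot 3: 2·(24+67) − 11 = 171 → (24,67,171)

24,67,171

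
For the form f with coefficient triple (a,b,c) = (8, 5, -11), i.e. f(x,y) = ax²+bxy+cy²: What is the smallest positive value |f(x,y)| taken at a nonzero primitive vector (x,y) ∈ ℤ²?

river: ρ → (-11,17,2)
river: ρ → (2,19,-2)
river: ρ → (-2,17,11)
river: ρ → (11,5,-8)
river: ρ → (-8,11,8)
river: ρ → (8,5,-11)
closes: descent 0, river 6
min |a| on river = 2

2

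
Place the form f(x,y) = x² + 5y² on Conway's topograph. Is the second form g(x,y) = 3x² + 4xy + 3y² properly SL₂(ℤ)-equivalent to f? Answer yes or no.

D₁ = -20, D₂ = -20
f: reduced (well bottom): (1,0,5) with a≤c, −a<b≤a
g: translate: b→-2 (≡4 mod 6), so (3,4,3)→(3,-2,2)
g: flip: (3,-2,2)→(2,2,3)
g: reduced (well bottom): (2,2,3) with a≤c, −a<b≤a
reduced forms (1, 0, 5) vs (2, 2, 3) ⇒ inequivalent

no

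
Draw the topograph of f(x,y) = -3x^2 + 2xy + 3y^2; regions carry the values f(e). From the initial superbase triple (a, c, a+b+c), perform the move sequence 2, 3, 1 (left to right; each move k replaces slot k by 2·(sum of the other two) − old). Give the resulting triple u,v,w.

start (-3,3,2) = (f(1,0),f(0,1),f(1,1))
replace slot 2: 2·((-3)+2) − 3 = -5 → (-3,-5,2)
replace slot 3: 2·((-3)+(-5)) − 2 = -18 → (-3,-5,-18)
replace slot 1: 2·((-5)+(-18)) − (-3) = -43 → (-43,-5,-18)

-43,-5,-18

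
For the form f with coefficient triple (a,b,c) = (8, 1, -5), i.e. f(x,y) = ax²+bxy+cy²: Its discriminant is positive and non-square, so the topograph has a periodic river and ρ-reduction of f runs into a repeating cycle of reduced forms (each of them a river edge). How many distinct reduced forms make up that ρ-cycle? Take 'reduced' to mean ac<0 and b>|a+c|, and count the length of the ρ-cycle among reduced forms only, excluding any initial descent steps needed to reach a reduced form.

D = 161, ⌊√D⌋ = 12
descent: ρ → (-5,9,4)  [lands on river]
river: ρ → (4,7,-7)
river: ρ → (-7,7,4)
river: ρ → (4,9,-5)
river: ρ → (-5,11,2)
river: ρ → (2,9,-10)
river: ρ → (-10,11,1)
river: ρ → (1,11,-10)
river: ρ → (-10,9,2)
river: ρ → (2,11,-5)
ρ-cycle length = 10 (tail of 1 descent step not counted)

10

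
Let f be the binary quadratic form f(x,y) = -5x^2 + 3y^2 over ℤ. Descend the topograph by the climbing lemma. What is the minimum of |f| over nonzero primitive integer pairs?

descent: ρ → (3,6,-2)  [lands on river]
river: ρ → (-2,6,3)
closes: descent 1, river 2
min |a| on river = 2

2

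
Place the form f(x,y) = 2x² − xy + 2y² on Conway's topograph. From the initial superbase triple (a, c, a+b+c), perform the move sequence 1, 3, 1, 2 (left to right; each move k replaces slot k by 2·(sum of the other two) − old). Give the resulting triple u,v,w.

start (2,2,3) = (f(1,0),f(0,1),f(1,1))
replace slot 1: 2·(2+3) − 2 = 8 → (8,2,3)
replace slot 3: 2·(8+2) − 3 = 17 → (8,2,17)
replace slot 1: 2·(2+17) − 8 = 30 → (30,2,17)
replace slot 2: 2·(30+17) − 2 = 92 → (30,92,17)

30,92,17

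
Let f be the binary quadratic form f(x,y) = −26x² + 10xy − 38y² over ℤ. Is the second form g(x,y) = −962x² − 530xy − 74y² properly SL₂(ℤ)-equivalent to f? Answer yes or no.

D₁ = -3852, D₂ = -3852
f is negative-definite; reduce −f:
−f: reduced (well bottom): (26,-10,38) with a≤c, −a<b≤a
flip sign back: reduced form of f is (-26,10,-38)
g is negative-definite; reduce −g:
−g: flip: (962,530,74)→(74,-530,962)
−g: translate: b→62 (≡-530 mod 148), so (74,-530,962)→(74,62,26)
−g: flip: (74,62,26)→(26,-62,74)
−g: translate: b→-10 (≡-62 mod 52), so (26,-62,74)→(26,-10,38)
−g: reduced (well bottom): (26,-10,38) with a≤c, −a<b≤a
flip sign back: reduced form of g is (-26,10,-38)
reduced forms (-26, 10, -38) vs (-26, 10, -38) ⇒ equivalent

yes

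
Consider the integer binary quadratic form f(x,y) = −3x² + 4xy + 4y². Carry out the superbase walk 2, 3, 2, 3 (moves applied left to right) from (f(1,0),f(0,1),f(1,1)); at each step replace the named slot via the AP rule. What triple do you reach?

start (-3,4,5) = (f(1,0),f(0,1),f(1,1))
replace slot 2: 2·((-3)+5) − 4 = 0 → (-3,0,5)
replace slot 3: 2·((-3)+0) − 5 = -11 → (-3,0,-11)
replace slot 2: 2·((-3)+(-11)) − 0 = -28 → (-3,-28,-11)
replace slot 3: 2·((-3)+(-28)) − (-11) = -51 → (-3,-28,-51)

-3,-28,-51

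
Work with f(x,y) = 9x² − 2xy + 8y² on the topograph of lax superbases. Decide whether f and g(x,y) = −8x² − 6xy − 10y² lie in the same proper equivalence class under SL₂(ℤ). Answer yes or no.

D₁ = -284, D₂ = -284
f: flip: (9,-2,8)→(8,2,9)
f: reduced (well bottom): (8,2,9) with a≤c, −a<b≤a
g is negative-definite; reduce −g:
−g: reduced (well bottom): (8,6,10) with a≤c, −a<b≤a
flip sign back: reduced form of g is (-8,-6,-10)
reduced forms (8, 2, 9) vs (-8, -6, -10) ⇒ inequivalent

no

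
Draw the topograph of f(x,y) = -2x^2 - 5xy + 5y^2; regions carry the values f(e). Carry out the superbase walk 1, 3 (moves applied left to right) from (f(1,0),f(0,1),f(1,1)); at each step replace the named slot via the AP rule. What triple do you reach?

start (-2,5,-2) = (f(1,0),f(0,1),f(1,1))
replace slot 1: 2·(5+(-2)) − (-2) = 8 → (8,5,-2)
replace slot 3: 2·(8+5) − (-2) = 28 → (8,5,28)

8,5,28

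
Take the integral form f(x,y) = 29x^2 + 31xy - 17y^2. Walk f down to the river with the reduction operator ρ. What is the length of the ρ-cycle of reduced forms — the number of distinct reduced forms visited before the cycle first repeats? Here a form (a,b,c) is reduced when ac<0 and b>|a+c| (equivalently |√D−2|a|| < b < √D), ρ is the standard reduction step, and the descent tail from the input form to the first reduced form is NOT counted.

D = 2933, ⌊√D⌋ = 54
river: ρ → (-17,37,23)
river: ρ → (23,9,-31)
river: ρ → (-31,53,1)
river: ρ → (1,53,-31)
river: ρ → (-31,9,23)
river: ρ → (23,37,-17)
river: ρ → (-17,31,29)
river: ρ → (29,27,-19)
river: ρ → (-19,49,7)
river: ρ → (7,49,-19)
river: ρ → (-19,27,29)
river: ρ → (29,31,-17)
ρ-cycle length = 12 (tail of 0 descent steps not counted)

12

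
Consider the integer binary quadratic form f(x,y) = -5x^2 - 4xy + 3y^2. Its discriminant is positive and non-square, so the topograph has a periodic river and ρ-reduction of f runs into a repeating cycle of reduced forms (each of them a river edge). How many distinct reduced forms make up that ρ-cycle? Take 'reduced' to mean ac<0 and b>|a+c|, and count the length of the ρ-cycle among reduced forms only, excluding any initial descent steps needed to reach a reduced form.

D = 76, ⌊√D⌋ = 8
descent: ρ → (3,4,-5)  [lands on river]
river: ρ → (-5,6,2)
river: ρ → (2,6,-5)
river: ρ → (-5,4,3)
river: ρ → (3,8,-1)
river: ρ → (-1,8,3)
ρ-cycle length = 6 (tail of 1 descent step not counted)

6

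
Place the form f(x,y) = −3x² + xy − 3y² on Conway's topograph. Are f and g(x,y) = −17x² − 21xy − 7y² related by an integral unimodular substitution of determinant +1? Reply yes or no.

D₁ = -35, D₂ = -35
f is negative-definite; reduce −f:
−f: flip: (3,-1,3)→(3,1,3)
−f: reduced (well bottom): (3,1,3) with a≤c, −a<b≤a
flip sign back: reduced form of f is (-3,-1,-3)
g is negative-definite; reduce −g:
−g: translate: b→-13 (≡21 mod 34), so (17,21,7)→(17,-13,3)
−g: flip: (17,-13,3)→(3,13,17)
−g: translate: b→1 (≡13 mod 6), so (3,13,17)→(3,1,3)
−g: reduced (well bottom): (3,1,3) with a≤c, −a<b≤a
flip sign back: reduced form of g is (-3,-1,-3)
reduced forms (-3, -1, -3) vs (-3, -1, -3) ⇒ equivalent

yes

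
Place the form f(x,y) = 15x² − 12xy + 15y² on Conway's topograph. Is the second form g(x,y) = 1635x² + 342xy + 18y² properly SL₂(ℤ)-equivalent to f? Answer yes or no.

D₁ = -756, D₂ = -756
f: flip: (15,-12,15)→(15,12,15)
f: reduced (well bottom): (15,12,15) with a≤c, −a<b≤a
g: flip: (1635,342,18)→(18,-342,1635)
g: translate: b→18 (≡-342 mod 36), so (18,-342,1635)→(18,18,15)
g: flip: (18,18,15)→(15,-18,18)
g: translate: b→12 (≡-18 mod 30), so (15,-18,18)→(15,12,15)
g: reduced (well bottom): (15,12,15) with a≤c, −a<b≤a
reduced forms (15, 12, 15) vs (15, 12, 15) ⇒ equivalent

yes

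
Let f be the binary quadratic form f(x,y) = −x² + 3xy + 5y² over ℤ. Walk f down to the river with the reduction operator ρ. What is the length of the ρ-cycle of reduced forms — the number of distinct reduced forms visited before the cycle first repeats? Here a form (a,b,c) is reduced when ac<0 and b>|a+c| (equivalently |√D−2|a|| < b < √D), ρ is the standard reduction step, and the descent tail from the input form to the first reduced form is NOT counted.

D = 29, ⌊√D⌋ = 5
descent: ρ → (5,-3,-1)
descent: ρ → (-1,5,1)  [lands on river]
river: ρ → (1,5,-1)
ρ-cycle length = 2 (tail of 2 descent steps not counted)

2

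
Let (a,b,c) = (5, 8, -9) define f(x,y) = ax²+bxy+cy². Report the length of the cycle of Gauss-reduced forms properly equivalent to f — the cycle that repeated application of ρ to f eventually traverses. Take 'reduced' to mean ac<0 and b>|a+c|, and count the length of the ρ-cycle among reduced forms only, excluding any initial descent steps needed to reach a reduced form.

D = 244, ⌊√D⌋ = 15
river: ρ → (-9,10,4)
river: ρ → (4,14,-3)
river: ρ → (-3,10,12)
river: ρ → (12,14,-1)
river: ρ → (-1,14,12)
river: ρ → (12,10,-3)
river: ρ → (-3,14,4)
river: ρ → (4,10,-9)
river: ρ → (-9,8,5)
river: ρ → (5,12,-5)
river: ρ → (-5,8,9)
river: ρ → (9,10,-4)
river: ρ → (-4,14,3)
river: ρ → (3,10,-12)
river: ρ → (-12,14,1)
river: ρ → (1,14,-12)
river: ρ → (-12,10,3)
river: ρ → (3,14,-4)
river: ρ → (-4,10,9)
river: ρ → (9,8,-5)
river: ρ → (-5,12,5)
river: ρ → (5,8,-9)
ρ-cycle length = 22 (tail of 0 descent steps not counted)

22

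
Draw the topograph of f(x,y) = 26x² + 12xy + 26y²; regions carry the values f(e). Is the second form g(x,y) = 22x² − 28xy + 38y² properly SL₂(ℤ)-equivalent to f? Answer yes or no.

D₁ = -2560, D₂ = -2560
f: reduced (well bottom): (26,12,26) with a≤c, −a<b≤a
g: translate: b→16 (≡-28 mod 44), so (22,-28,38)→(22,16,32)
g: reduced (well bottom): (22,16,32) with a≤c, −a<b≤a
reduced forms (26, 12, 26) vs (22, 16, 32) ⇒ inequivalent

no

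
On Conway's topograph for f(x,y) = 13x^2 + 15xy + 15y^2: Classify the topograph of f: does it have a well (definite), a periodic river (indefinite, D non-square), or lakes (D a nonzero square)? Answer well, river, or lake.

D = b²−4ac = 15² − 4·13·15 = -555
D < 0 ⇒ definite ⇒ every region one sign ⇒ single well

well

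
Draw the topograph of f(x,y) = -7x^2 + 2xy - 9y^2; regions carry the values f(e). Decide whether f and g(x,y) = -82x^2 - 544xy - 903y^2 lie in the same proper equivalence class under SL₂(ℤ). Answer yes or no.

D₁ = -248, D₂ = -248
f is negative-definite; reduce −f:
−f: reduced (well bottom): (7,-2,9) with a≤c, −a<b≤a
flip sign back: reduced form of f is (-7,2,-9)
g is negative-definite; reduce −g:
−g: translate: b→52 (≡544 mod 164), so (82,544,903)→(82,52,9)
−g: flip: (82,52,9)→(9,-52,82)
−g: translate: b→2 (≡-52 mod 18), so (9,-52,82)→(9,2,7)
−g: flip: (9,2,7)→(7,-2,9)
−g: reduced (well bottom): (7,-2,9) with a≤c, −a<b≤a
flip sign back: reduced form of g is (-7,2,-9)
reduced forms (-7, 2, -9) vs (-7, 2, -9) ⇒ equivalent

yes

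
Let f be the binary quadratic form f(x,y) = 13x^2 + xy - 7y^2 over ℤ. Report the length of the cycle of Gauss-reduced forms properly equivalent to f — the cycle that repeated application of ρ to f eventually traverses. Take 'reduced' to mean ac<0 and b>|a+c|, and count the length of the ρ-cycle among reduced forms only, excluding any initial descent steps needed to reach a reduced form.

D = 365, ⌊√D⌋ = 19
descent: ρ → (-7,13,7)  [lands on river]
river: ρ → (7,15,-5)
river: ρ → (-5,15,7)
river: ρ → (7,13,-7)
river: ρ → (-7,15,5)
river: ρ → (5,15,-7)
ρ-cycle length = 6 (tail of 1 descent step not counted)

6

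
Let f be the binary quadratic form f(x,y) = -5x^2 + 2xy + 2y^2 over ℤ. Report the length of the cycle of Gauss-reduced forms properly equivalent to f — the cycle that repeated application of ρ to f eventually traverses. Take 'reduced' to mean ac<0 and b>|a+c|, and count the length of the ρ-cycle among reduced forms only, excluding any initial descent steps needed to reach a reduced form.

D = 44, ⌊√D⌋ = 6
descent: ρ → (2,6,-1)  [lands on river]
river: ρ → (-1,6,2)
ρ-cycle length = 2 (tail of 1 descent step not counted)

2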